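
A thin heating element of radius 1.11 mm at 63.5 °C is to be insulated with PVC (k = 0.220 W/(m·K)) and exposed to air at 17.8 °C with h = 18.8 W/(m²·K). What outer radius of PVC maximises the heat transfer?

For a cylinder, r_cr = k_ins/h = 0.220/18.8 = 0.0117 m = 1.17 cm

r_cr = 1.17 cm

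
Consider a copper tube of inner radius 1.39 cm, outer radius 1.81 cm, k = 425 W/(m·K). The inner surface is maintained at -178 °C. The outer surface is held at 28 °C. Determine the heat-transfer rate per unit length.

Q' = 2080 kW/m

Q' = 2πk·ΔT/ln(r₂/r₁) = 2π × 425 × 206 / ln(0.0181/0.0139) = 2.08×10^6 W/m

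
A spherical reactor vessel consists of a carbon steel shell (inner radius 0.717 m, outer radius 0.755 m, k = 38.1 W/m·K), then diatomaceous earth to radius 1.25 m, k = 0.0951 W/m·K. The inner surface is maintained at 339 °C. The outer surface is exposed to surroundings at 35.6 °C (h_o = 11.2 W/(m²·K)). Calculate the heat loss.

Q = 684 W

Series thermal resistances, inner to outer:
  R_carbon steel = (1/0.717 − 1/0.755)/(4πk) = 0.07020/(4π·38.1) = 1.466×10^-4 K/W
  R_diatomaceous earth = (1/0.755 − 1/1.25)/(4πk) = 0.5245/(4π·0.0951) = 0.4389 K/W
  R_conv,out = 1/(4πr²h) = 1/(4π·1.25²·11.2) = 0.004547 K/W
ΣR = 1.466×10^-4 + 0.4389 + 0.004547 = 0.4436 K/W
Q = ΔT/ΣR = (339 °C − 35.6 °C)/0.4436 = 684 W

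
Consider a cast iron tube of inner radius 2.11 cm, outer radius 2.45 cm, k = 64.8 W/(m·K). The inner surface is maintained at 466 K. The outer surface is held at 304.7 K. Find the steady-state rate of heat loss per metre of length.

Q' = 4.40×10^5 W/m

Q' = 2πk·ΔT/ln(r₂/r₁) = 2π × 64.8 × 161.3 / ln(0.0245/0.0211) = 4.40×10^5 W/m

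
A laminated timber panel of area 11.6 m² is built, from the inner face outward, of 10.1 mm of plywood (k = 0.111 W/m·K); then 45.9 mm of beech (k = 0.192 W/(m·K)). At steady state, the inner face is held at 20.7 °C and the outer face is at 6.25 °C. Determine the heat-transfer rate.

Series thermal resistances, inner to outer:
  R_plywood = L/(kA) = 0.0101/(0.111·11.6) = 0.007844 K/W
  R_beech = L/(kA) = 0.0459/(0.192·11.6) = 0.02061 K/W
ΣR = 0.007844 + 0.02061 = 0.02845 K/W
Q = ΔT/ΣR = (20.7 °C − 6.25 °C)/0.02845 = 508 W

Q = 508 W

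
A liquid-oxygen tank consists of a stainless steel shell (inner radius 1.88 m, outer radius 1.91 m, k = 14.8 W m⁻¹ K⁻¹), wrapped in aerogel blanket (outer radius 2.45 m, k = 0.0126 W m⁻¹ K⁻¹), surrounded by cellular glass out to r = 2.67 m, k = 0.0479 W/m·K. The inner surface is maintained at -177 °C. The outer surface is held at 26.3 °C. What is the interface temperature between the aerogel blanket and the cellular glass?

Series thermal resistances, inner to outer:
  R_stainless steel = (1/1.88 − 1/1.91)/(4πk) = 0.008355/(4π·14.8) = 4.492×10^-5 K/W
  R_aerogel blanket = (1/1.91 − 1/2.45)/(4πk) = 0.1154/(4π·0.0126) = 0.7288 K/W
  R_cellular glass = (1/2.45 − 1/2.67)/(4πk) = 0.03363/(4π·0.0479) = 0.05587 K/W
ΣR = 4.492×10^-5 + 0.7288 + 0.05587 = 0.7847 K/W
Q = ΔT/ΣR = (-177 °C − 26.3 °C)/0.7847 = -259.1 W
From the inner boundary to the aerogel blanket/cellular glass interface, ΣR_partial = 0.7288 K/W.
T_interface = T_in − Q·ΣR_partial = -177 °C − (-259.1)(0.7288) = 11.8 °C

T = 11.8 °C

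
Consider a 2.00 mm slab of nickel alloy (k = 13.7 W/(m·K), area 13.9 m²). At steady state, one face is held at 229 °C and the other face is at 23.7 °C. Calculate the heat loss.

Q = kA·ΔT/L = 13.7 × 13.9 × |229 °C − 23.7 °C| / 0.00200 = 1.95×10^7 W

Q = 19500 kW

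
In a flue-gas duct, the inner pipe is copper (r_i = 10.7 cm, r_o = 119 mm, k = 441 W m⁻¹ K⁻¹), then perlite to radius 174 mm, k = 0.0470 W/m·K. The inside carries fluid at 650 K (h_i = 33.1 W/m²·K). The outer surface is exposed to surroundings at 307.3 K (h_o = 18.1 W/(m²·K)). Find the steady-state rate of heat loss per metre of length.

Q' = 248 W/m

Resistance network (inner→outer):
  R'_conv,in = 1/(2πr h) = 1/(2π·0.107·33.1) = 0.04494 m·K/W
  R'_copper = ln(0.119/0.107)/(2πk) = 0.1063/(2π·441) = 3.836×10^-5 m·K/W
  R'_perlite = ln(0.174/0.119)/(2πk) = 0.3799/(2π·0.0470) = 1.287 m·K/W
  R'_conv,out = 1/(2πr h) = 1/(2π·0.174·18.1) = 0.05054 m·K/W
ΣR = 0.04494 + 3.836×10^-5 + 1.287 + 0.05054 = 1.383 m·K/W
Q' = ΔT/ΣR = (650 K − 307.3 K)/1.383 = 248 W/m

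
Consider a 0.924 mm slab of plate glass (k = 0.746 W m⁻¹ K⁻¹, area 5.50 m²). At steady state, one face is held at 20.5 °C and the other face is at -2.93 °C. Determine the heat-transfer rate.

Q = kA·ΔT/L = 0.746 × 5.50 × |20.5 °C − -2.93 °C| / 9.24×10^-4 = 1.04×10^5 W

Q = 104 kW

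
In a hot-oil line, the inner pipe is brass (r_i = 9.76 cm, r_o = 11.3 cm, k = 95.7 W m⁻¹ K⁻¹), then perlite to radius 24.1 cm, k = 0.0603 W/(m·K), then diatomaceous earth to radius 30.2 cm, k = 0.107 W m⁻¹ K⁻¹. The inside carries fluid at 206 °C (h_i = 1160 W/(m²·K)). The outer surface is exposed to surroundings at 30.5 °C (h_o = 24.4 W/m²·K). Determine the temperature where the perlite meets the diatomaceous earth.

T = 57.1 °C

Resistance network (inner→outer):
  R'_conv,in = 1/(2πr h) = 1/(2π·0.0976·1160) = 0.001406 m·K/W
  R'_brass = ln(0.113/0.0976)/(2πk) = 0.1465/(2π·95.7) = 2.437×10^-4 m·K/W
  R'_perlite = ln(0.241/0.113)/(2πk) = 0.7574/(2π·0.0603) = 1.999 m·K/W
  R'_diatomaceous earth = ln(0.302/0.241)/(2πk) = 0.2256/(2π·0.107) = 0.3356 m·K/W
  R'_conv,out = 1/(2πr h) = 1/(2π·0.302·24.4) = 0.02160 m·K/W
ΣR = 0.001406 + 2.437×10^-4 + 1.999 + 0.3356 + 0.02160 = 2.358 m·K/W
Q' = ΔT/ΣR = (206 °C − 30.5 °C)/2.358 = 74.43 W/m
From the inner boundary to the perlite/diatomaceous earth interface, ΣR_partial = 2.001 m·K/W.
T_interface = T_in − Q'·ΣR_partial = 206 °C − (74.43)(2.001) = 57.1 °C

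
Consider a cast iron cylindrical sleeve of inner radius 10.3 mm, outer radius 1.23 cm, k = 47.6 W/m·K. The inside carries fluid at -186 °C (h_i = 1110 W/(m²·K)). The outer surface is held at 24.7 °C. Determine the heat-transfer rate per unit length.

Q' = 14.5 kW/m

Resistance network (inner→outer):
  R'_conv,in = 1/(2πr h) = 1/(2π·0.0103·1110) = 0.01392 m·K/W
  R'_cast iron = ln(0.0123/0.0103)/(2πk) = 0.1775/(2π·47.6) = 5.933×10^-4 m·K/W
ΣR = 0.01392 + 5.933×10^-4 = 0.01451 m·K/W
Q' = ΔT/ΣR = (-186 °C − 24.7 °C)/0.01451 = -14500 W/m
(Negative Q' ⇒ heat flows inward; heat gain = 14500 W/m.)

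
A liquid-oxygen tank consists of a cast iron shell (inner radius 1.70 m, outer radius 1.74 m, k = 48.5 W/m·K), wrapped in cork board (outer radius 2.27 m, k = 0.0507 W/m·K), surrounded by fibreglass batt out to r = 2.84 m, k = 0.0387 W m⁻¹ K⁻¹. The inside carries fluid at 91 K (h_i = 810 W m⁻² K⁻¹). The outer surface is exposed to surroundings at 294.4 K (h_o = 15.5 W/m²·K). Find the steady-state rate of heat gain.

Resistance network (inner→outer):
  R_conv,in = 1/(4πr²h) = 1/(4π·1.70²·810) = 3.399×10^-5 K/W
  R_cast iron = (1/1.70 − 1/1.74)/(4πk) = 0.01352/(4π·48.5) = 2.219×10^-5 K/W
  R_cork board = (1/1.74 − 1/2.27)/(4πk) = 0.1342/(4π·0.0507) = 0.2106 K/W
  R_fibreglass batt = (1/2.27 − 1/2.84)/(4πk) = 0.08842/(4π·0.0387) = 0.1818 K/W
  R_conv,out = 1/(4πr²h) = 1/(4π·2.84²·15.5) = 6.365×10^-4 K/W
ΣR = 3.399×10^-5 + 2.219×10^-5 + 0.2106 + 0.1818 + 6.365×10^-4 = 0.3931 K/W
Q = ΔT/ΣR = (91 K − 294.4 K)/0.3931 = -517 W
(Negative Q ⇒ heat flows inward; heat gain = 517 W.)

Q = 517 W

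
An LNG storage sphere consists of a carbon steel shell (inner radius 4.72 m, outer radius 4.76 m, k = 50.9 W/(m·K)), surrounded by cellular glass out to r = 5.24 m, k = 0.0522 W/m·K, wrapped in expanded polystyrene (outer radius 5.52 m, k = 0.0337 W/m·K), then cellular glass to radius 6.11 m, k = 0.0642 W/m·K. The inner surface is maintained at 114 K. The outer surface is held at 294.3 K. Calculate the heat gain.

Resistance network (inner→outer):
  R_carbon steel = (1/4.72 − 1/4.76)/(4πk) = 0.001780/(4π·50.9) = 2.783×10^-6 K/W
  R_cellular glass = (1/4.76 − 1/5.24)/(4πk) = 0.01924/(4π·0.0522) = 0.02934 K/W
  R_expanded polystyrene = (1/5.24 − 1/5.52)/(4πk) = 0.009680/(4π·0.0337) = 0.02286 K/W
  R_cellular glass = (1/5.52 − 1/6.11)/(4πk) = 0.01749/(4π·0.0642) = 0.02168 K/W
ΣR = 2.783×10^-6 + 0.02934 + 0.02286 + 0.02168 = 0.07388 K/W
Q = ΔT/ΣR = (114 K − 294.3 K)/0.07388 = -2440 W
(Negative Q ⇒ heat flows inward; heat gain = 2440 W.)

Q = 2440 W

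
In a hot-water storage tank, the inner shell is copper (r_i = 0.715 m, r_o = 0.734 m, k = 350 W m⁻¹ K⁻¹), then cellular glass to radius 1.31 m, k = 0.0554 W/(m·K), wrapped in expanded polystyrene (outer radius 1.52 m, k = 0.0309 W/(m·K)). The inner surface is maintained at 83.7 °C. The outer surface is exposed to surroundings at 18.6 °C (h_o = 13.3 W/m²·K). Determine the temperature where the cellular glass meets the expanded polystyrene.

Series thermal resistances, inner to outer:
  R_copper = (1/0.715 − 1/0.734)/(4πk) = 0.03620/(4π·350) = 8.231×10^-6 K/W
  R_cellular glass = (1/0.734 − 1/1.31)/(4πk) = 0.5990/(4π·0.0554) = 0.8605 K/W
  R_expanded polystyrene = (1/1.31 − 1/1.52)/(4πk) = 0.1055/(4π·0.0309) = 0.2716 K/W
  R_conv,out = 1/(4πr²h) = 1/(4π·1.52²·13.3) = 0.002590 K/W
ΣR = 8.231×10^-6 + 0.8605 + 0.2716 + 0.002590 = 1.135 K/W
Q = ΔT/ΣR = (83.7 °C − 18.6 °C)/1.135 = 57.36 W
From the inner boundary to the cellular glass/expanded polystyrene interface, ΣR_partial = 0.8605 K/W.
T_interface = T_in − Q·ΣR_partial = 83.7 °C − (57.36)(0.8605) = 34.3 °C

T = 34.3 °C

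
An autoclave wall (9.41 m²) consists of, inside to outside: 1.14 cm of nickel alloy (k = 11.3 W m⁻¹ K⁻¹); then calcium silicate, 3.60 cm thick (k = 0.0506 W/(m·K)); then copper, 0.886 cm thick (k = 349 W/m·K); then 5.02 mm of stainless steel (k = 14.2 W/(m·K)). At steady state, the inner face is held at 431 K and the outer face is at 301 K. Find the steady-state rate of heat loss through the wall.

Resistance network (inner→outer):
  R_nickel alloy = L/(kA) = 0.0114/(11.3·9.41) = 1.072×10^-4 K/W
  R_calcium silicate = L/(kA) = 0.0360/(0.0506·9.41) = 0.07561 K/W
  R_copper = L/(kA) = 0.00886/(349·9.41) = 2.698×10^-6 K/W
  R_stainless steel = L/(kA) = 0.00502/(14.2·9.41) = 3.757×10^-5 K/W
ΣR = 1.072×10^-4 + 0.07561 + 2.698×10^-6 + 3.757×10^-5 = 0.07576 K/W
Q = ΔT/ΣR = (431 K − 301 K)/0.07576 = 1720 W

Q = 1720 W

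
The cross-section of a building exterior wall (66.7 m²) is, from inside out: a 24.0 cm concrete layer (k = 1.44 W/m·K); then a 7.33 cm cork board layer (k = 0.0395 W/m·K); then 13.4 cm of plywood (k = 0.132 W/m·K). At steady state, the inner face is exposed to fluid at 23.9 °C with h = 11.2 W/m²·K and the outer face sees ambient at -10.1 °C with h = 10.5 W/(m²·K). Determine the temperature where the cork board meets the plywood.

Series thermal resistances, inner to outer:
  R_conv,in = 1/(hA) = 1/(11.2·66.7) = 0.001339 K/W
  R_concrete = L/(kA) = 0.240/(1.44·66.7) = 0.002499 K/W
  R_cork board = L/(kA) = 0.0733/(0.0395·66.7) = 0.02782 K/W
  R_plywood = L/(kA) = 0.134/(0.132·66.7) = 0.01522 K/W
  R_conv,out = 1/(hA) = 1/(10.5·66.7) = 0.001428 K/W
ΣR = 0.001339 + 0.002499 + 0.02782 + 0.01522 + 0.001428 = 0.04831 K/W
Q = ΔT/ΣR = (23.9 °C − -10.1 °C)/0.04831 = 703.8 W
From the inner boundary to the cork board/plywood interface, ΣR_partial = 0.03166 K/W.
T_interface = T_in − Q·ΣR_partial = 23.9 °C − (703.8)(0.03166) = 1.62 °C

T = 1.62 °C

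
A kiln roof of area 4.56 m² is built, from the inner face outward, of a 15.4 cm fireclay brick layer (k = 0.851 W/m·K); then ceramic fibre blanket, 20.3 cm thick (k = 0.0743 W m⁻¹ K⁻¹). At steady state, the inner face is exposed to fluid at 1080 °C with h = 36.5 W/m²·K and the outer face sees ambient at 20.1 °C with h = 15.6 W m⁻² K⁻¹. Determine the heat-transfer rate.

Q = 1610 W

Resistance network (inner→outer):
  R_conv,in = 1/(hA) = 1/(36.5·4.56) = 0.006008 K/W
  R_fireclay brick = L/(kA) = 0.154/(0.851·4.56) = 0.03968 K/W
  R_ceramic fibre blanket = L/(kA) = 0.203/(0.0743·4.56) = 0.5992 K/W
  R_conv,out = 1/(hA) = 1/(15.6·4.56) = 0.01406 K/W
ΣR = 0.006008 + 0.03968 + 0.5992 + 0.01406 = 0.6589 K/W
Q = ΔT/ΣR = (1080 °C − 20.1 °C)/0.6589 = 1610 W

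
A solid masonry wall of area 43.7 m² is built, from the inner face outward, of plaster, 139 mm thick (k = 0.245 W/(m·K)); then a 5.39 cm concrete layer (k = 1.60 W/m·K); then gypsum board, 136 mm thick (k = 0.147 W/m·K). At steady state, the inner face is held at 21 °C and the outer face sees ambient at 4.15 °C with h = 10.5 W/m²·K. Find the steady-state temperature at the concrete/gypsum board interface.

T = 14.8 °C

Treat each layer as a resistance in series:
  R_plaster = L/(kA) = 0.139/(0.245·43.7) = 0.01298 K/W
  R_concrete = L/(kA) = 0.0539/(1.60·43.7) = 7.709×10^-4 K/W
  R_gypsum board = L/(kA) = 0.136/(0.147·43.7) = 0.02117 K/W
  R_conv,out = 1/(hA) = 1/(10.5·43.7) = 0.002179 K/W
ΣR = 0.01298 + 7.709×10^-4 + 0.02117 + 0.002179 = 0.03710 K/W
Q = ΔT/ΣR = (21 °C − 4.15 °C)/0.03710 = 454.2 W
From the inner boundary to the concrete/gypsum board interface, ΣR_partial = 0.01375 K/W.
T_interface = T_in − Q·ΣR_partial = 21 °C − (454.2)(0.01375) = 14.8 °C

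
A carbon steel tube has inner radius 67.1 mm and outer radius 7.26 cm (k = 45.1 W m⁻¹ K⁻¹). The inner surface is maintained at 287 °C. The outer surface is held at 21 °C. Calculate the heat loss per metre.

Q' = 957 kW/m

Q' = 2πk·ΔT/ln(r₂/r₁) = 2π × 45.1 × 266 / ln(0.0726/0.0671) = 9.57×10^5 W/m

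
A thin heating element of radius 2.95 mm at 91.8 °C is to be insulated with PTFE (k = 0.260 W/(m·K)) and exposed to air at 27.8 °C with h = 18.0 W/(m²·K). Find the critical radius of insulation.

r_cr = 1.44 cm

For a cylinder, r_cr = k_ins/h = 0.260/18.0 = 0.0144 m = 1.44 cm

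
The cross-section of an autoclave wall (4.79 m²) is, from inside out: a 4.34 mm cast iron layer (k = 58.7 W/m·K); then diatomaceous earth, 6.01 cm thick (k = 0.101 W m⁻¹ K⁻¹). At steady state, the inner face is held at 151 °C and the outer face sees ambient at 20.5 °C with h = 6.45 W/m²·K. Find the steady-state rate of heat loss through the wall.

Q = 833 W

Treat each layer as a resistance in series:
  R_cast iron = L/(kA) = 0.00434/(58.7·4.79) = 1.544×10^-5 K/W
  R_diatomaceous earth = L/(kA) = 0.0601/(0.101·4.79) = 0.1242 K/W
  R_conv,out = 1/(hA) = 1/(6.45·4.79) = 0.03237 K/W
ΣR = 1.544×10^-5 + 0.1242 + 0.03237 = 0.1566 K/W
Q = ΔT/ΣR = (151 °C − 20.5 °C)/0.1566 = 833 W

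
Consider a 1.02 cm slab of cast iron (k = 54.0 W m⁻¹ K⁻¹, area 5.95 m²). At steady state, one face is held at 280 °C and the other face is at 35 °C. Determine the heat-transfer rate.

Q = kA·ΔT/L = 54.0 × 5.95 × |280 °C − 35 °C| / 0.0102 = 7.72×10^6 W

Q = 7720 kW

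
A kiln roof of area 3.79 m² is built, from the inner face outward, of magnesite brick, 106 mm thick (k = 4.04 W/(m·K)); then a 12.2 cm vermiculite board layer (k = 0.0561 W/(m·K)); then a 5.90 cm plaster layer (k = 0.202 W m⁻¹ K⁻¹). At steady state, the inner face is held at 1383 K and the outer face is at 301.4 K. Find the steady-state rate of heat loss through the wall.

Treat each layer as a resistance in series:
  R_magnesite brick = L/(kA) = 0.106/(4.04·3.79) = 0.006923 K/W
  R_vermiculite board = L/(kA) = 0.122/(0.0561·3.79) = 0.5738 K/W
  R_plaster = L/(kA) = 0.0590/(0.202·3.79) = 0.07707 K/W
ΣR = 0.006923 + 0.5738 + 0.07707 = 0.6578 K/W
Q = ΔT/ΣR = (1383 K − 301.4 K)/0.6578 = 1640 W

Q = 1640 W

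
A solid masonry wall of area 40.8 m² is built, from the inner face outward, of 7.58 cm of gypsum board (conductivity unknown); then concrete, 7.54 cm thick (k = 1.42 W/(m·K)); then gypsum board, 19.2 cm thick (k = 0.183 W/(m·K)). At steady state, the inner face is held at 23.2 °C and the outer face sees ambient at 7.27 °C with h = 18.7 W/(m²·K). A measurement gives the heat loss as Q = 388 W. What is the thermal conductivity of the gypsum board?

k = 0.146 W/m·K

ΣR = ΔT/Q = |23.2 − 7.27|/388 = 0.04106 K/W
Known resistances:
  R_concrete = L/(kA) = 0.0754/(1.42·40.8) = 0.001301 K/W
  R_gypsum board = L/(kA) = 0.192/(0.183·40.8) = 0.02572 K/W
  R_conv,out = 1/(hA) = 1/(18.7·40.8) = 0.001311 K/W
R_gypsum board = ΣR − ΣR_known = 0.04106 − 0.02833 = 0.01273 K/W
L/(kA) = 0.01273 ⇒ k = 0.0758/(0.01273·40.8) = 0.146 W/m·K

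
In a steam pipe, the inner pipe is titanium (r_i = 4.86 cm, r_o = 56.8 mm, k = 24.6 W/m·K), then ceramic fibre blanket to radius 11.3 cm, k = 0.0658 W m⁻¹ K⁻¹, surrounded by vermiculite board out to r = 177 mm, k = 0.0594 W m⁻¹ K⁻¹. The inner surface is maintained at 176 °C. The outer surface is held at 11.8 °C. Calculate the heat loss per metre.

Q' = 57.3 W/m

Resistance network (inner→outer):
  R'_titanium = ln(0.0568/0.0486)/(2πk) = 0.1559/(2π·24.6) = 0.001009 m·K/W
  R'_ceramic fibre blanket = ln(0.113/0.0568)/(2πk) = 0.6879/(2π·0.0658) = 1.664 m·K/W
  R'_vermiculite board = ln(0.177/0.113)/(2πk) = 0.4488/(2π·0.0594) = 1.202 m·K/W
ΣR = 0.001009 + 1.664 + 1.202 = 2.867 m·K/W
Q' = ΔT/ΣR = (176 °C − 11.8 °C)/2.867 = 57.3 W/m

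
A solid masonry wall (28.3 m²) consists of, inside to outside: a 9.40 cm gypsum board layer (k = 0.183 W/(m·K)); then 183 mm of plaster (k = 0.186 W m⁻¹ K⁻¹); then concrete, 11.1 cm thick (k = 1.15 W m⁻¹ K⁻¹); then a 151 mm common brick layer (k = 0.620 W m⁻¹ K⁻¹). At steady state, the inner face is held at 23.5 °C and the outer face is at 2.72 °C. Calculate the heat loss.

Q = 320 W

Resistance network (inner→outer):
  R_gypsum board = L/(kA) = 0.0940/(0.183·28.3) = 0.01815 K/W
  R_plaster = L/(kA) = 0.183/(0.186·28.3) = 0.03477 K/W
  R_concrete = L/(kA) = 0.111/(1.15·28.3) = 0.003411 K/W
  R_common brick = L/(kA) = 0.151/(0.620·28.3) = 0.008606 K/W
ΣR = 0.01815 + 0.03477 + 0.003411 + 0.008606 = 0.06494 K/W
Q = ΔT/ΣR = (23.5 °C − 2.72 °C)/0.06494 = 320 W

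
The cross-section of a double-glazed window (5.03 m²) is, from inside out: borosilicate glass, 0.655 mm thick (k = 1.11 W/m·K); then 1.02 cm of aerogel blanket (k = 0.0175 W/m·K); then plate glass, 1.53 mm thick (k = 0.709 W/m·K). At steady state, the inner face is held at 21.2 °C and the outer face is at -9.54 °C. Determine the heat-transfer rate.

Q = 264 W

Resistance network (inner→outer):
  R_borosilicate glass = L/(kA) = 6.55×10^-4/(1.11·5.03) = 1.173×10^-4 K/W
  R_aerogel blanket = L/(kA) = 0.0102/(0.0175·5.03) = 0.1159 K/W
  R_plate glass = L/(kA) = 0.00153/(0.709·5.03) = 4.290×10^-4 K/W
ΣR = 1.173×10^-4 + 0.1159 + 4.290×10^-4 = 0.1164 K/W
Q = ΔT/ΣR = (21.2 °C − -9.54 °C)/0.1164 = 264 W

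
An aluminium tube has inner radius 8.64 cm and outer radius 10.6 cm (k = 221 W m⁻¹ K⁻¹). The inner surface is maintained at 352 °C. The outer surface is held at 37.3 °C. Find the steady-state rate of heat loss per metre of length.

Q' = 2πk·ΔT/ln(r₂/r₁) = 2π × 221 × 314.7 / ln(0.106/0.0864) = 2.14×10^6 W/m

Q' = 2.14×10^6 W/m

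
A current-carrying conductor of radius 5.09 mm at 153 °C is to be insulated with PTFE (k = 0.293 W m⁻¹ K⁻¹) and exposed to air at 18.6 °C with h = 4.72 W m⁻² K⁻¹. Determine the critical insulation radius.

r_cr = 6.21 cm

For a cylinder, r_cr = k_ins/h = 0.293/4.72 = 0.0621 m = 6.21 cm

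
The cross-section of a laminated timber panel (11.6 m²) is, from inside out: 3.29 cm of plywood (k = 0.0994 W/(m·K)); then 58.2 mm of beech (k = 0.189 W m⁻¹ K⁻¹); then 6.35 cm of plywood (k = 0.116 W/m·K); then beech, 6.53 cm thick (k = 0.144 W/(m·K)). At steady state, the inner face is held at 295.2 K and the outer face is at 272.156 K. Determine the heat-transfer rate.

Treat each layer as a resistance in series:
  R_plywood = L/(kA) = 0.0329/(0.0994·11.6) = 0.02853 K/W
  R_beech = L/(kA) = 0.0582/(0.189·11.6) = 0.02655 K/W
  R_plywood = L/(kA) = 0.0635/(0.116·11.6) = 0.04719 K/W
  R_beech = L/(kA) = 0.0653/(0.144·11.6) = 0.03909 K/W
ΣR = 0.02853 + 0.02655 + 0.04719 + 0.03909 = 0.1414 K/W
Q = ΔT/ΣR = (295.2 K − 272.156 K)/0.1414 = 163 W

Q = 163 W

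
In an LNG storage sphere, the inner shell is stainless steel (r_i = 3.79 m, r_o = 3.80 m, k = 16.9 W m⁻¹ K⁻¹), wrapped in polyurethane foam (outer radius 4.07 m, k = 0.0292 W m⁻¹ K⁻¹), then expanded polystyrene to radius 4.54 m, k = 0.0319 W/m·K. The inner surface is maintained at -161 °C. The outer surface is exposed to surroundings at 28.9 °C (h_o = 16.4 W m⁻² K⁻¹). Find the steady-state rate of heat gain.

Treat each layer as a resistance in series:
  R_stainless steel = (1/3.79 − 1/3.80)/(4πk) = 6.943×10^-4/(4π·16.9) = 3.269×10^-6 K/W
  R_polyurethane foam = (1/3.80 − 1/4.07)/(4πk) = 0.01746/(4π·0.0292) = 0.04758 K/W
  R_expanded polystyrene = (1/4.07 − 1/4.54)/(4πk) = 0.02544/(4π·0.0319) = 0.06345 K/W
  R_conv,out = 1/(4πr²h) = 1/(4π·4.54²·16.4) = 2.354×10^-4 K/W
ΣR = 3.269×10^-6 + 0.04758 + 0.06345 + 2.354×10^-4 = 0.1113 K/W
Q = ΔT/ΣR = (-161 °C − 28.9 °C)/0.1113 = -1710 W
(Negative Q ⇒ heat flows inward; heat gain = 1710 W.)

Q = 1710 W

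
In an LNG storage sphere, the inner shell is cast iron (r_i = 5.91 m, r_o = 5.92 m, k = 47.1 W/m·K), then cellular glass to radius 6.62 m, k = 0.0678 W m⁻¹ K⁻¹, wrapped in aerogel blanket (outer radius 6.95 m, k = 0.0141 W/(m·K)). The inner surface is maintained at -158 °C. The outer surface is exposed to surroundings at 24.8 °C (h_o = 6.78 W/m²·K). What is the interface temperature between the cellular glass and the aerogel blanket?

Treat each layer as a resistance in series:
  R_cast iron = (1/5.91 − 1/5.92)/(4πk) = 2.858×10^-4/(4π·47.1) = 4.829×10^-7 K/W
  R_cellular glass = (1/5.92 − 1/6.62)/(4πk) = 0.01786/(4π·0.0678) = 0.02096 K/W
  R_aerogel blanket = (1/6.62 − 1/6.95)/(4πk) = 0.007173/(4π·0.0141) = 0.04048 K/W
  R_conv,out = 1/(4πr²h) = 1/(4π·6.95²·6.78) = 2.430×10^-4 K/W
ΣR = 4.829×10^-7 + 0.02096 + 0.04048 + 2.430×10^-4 = 0.06168 K/W
Q = ΔT/ΣR = (-158 °C − 24.8 °C)/0.06168 = -2964 W
From the inner boundary to the cellular glass/aerogel blanket interface, ΣR_partial = 0.02096 K/W.
T_interface = T_in − Q·ΣR_partial = -158 °C − (-2964)(0.02096) = -95.9 °C

T = -95.9 °C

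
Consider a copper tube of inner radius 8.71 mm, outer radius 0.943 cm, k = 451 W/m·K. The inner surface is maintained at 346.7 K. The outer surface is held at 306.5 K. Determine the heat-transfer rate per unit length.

Q' = 2πk·ΔT/ln(r₂/r₁) = 2π × 451 × 40.2 / ln(0.00943/0.00871) = 1.43×10^6 W/m

Q' = 1430 kW/m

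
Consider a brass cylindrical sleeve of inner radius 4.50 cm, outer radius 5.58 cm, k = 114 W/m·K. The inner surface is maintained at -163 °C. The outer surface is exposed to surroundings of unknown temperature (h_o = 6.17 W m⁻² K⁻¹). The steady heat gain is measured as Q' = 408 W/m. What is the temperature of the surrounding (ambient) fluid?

Series resistances:
  R'_brass = ln(0.0558/0.0450)/(2πk) = 0.2151/(2π·114) = 3.003×10^-4 m·K/W
  R'_conv,out = 1/(2πr h) = 1/(2π·0.0558·6.17) = 0.4623 m·K/W
ΣR = 0.4626 m·K/W
ΔT = Q'·ΣR = 408 × 0.4626 = 188.7 K
Heat flows inward, so T_out = T_in + ΔT = -163 + 188.7 = 25.7 °C

T_out = 25.7 °C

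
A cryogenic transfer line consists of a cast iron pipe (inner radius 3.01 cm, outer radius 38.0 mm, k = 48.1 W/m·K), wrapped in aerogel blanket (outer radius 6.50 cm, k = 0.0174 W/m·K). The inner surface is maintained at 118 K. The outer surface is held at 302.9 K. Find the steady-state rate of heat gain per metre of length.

Q' = 37.7 W/m

Treat each layer as a resistance in series:
  R'_cast iron = ln(0.0380/0.0301)/(2πk) = 0.2331/(2π·48.1) = 7.712×10^-4 m·K/W
  R'_aerogel blanket = ln(0.0650/0.0380)/(2πk) = 0.5368/(2π·0.0174) = 4.910 m·K/W
ΣR = 7.712×10^-4 + 4.910 = 4.911 m·K/W
Q' = ΔT/ΣR = (118 K − 302.9 K)/4.911 = -37.7 W/m
(Negative Q' ⇒ heat flows inward; heat gain = 37.7 W/m.)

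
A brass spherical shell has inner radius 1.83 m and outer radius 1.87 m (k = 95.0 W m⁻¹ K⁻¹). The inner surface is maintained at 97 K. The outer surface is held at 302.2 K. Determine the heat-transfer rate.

Q = 21000 kW

Q = 4πk·ΔT/(1/r₁ − 1/r₂) = 4π × 95.0 × 205.2 / (1/1.83 − 1/1.87) = 2.10×10^7 W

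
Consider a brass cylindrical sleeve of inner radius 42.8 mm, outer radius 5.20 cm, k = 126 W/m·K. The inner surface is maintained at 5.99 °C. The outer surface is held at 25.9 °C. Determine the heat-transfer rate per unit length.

Q' = 2πk·ΔT/ln(r₂/r₁) = 2π × 126 × 19.91 / ln(0.0520/0.0428) = 81000 W/m

Q' = 81000 W/m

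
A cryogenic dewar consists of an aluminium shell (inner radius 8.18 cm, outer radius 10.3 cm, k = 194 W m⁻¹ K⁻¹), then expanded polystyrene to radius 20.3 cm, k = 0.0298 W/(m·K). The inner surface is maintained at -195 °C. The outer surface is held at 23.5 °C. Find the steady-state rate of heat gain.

Series thermal resistances, inner to outer:
  R_aluminium = (1/0.0818 − 1/0.103)/(4πk) = 2.516/(4π·194) = 0.001032 K/W
  R_expanded polystyrene = (1/0.103 − 1/0.203)/(4πk) = 4.783/(4π·0.0298) = 12.77 K/W
ΣR = 0.001032 + 12.77 = 12.77 K/W
Q = ΔT/ΣR = (-195 °C − 23.5 °C)/12.77 = -17.1 W
(Negative Q ⇒ heat flows inward; heat gain = 17.1 W.)

Q = 17.1 W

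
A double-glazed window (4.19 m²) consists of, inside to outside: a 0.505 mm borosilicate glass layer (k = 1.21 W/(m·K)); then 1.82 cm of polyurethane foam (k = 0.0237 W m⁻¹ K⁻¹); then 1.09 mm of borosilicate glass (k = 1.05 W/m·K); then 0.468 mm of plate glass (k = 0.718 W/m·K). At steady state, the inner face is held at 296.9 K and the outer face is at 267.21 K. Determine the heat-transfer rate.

Resistance network (inner→outer):
  R_borosilicate glass = L/(kA) = 5.05×10^-4/(1.21·4.19) = 9.961×10^-5 K/W
  R_polyurethane foam = L/(kA) = 0.0182/(0.0237·4.19) = 0.1833 K/W
  R_borosilicate glass = L/(kA) = 0.00109/(1.05·4.19) = 2.478×10^-4 K/W
  R_plate glass = L/(kA) = 4.68×10^-4/(0.718·4.19) = 1.556×10^-4 K/W
ΣR = 9.961×10^-5 + 0.1833 + 2.478×10^-4 + 1.556×10^-4 = 0.1838 K/W
Q = ΔT/ΣR = (296.9 K − 267.21 K)/0.1838 = 162 W

Q = 162 W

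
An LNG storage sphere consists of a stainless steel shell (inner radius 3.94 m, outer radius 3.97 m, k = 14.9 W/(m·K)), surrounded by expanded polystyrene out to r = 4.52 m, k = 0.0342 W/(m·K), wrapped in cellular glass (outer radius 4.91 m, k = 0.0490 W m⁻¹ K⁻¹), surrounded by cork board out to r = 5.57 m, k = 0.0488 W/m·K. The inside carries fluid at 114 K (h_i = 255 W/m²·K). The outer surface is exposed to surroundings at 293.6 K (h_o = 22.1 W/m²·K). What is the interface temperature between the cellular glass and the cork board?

T = 242.7 K

Resistance network (inner→outer):
  R_conv,in = 1/(4πr²h) = 1/(4π·3.94²·255) = 2.010×10^-5 K/W
  R_stainless steel = (1/3.94 − 1/3.97)/(4πk) = 0.001918/(4π·14.9) = 1.024×10^-5 K/W
  R_expanded polystyrene = (1/3.97 − 1/4.52)/(4πk) = 0.03065/(4π·0.0342) = 0.07132 K/W
  R_cellular glass = (1/4.52 − 1/4.91)/(4πk) = 0.01757/(4π·0.0490) = 0.02854 K/W
  R_cork board = (1/4.91 − 1/5.57)/(4πk) = 0.02413/(4π·0.0488) = 0.03935 K/W
  R_conv,out = 1/(4πr²h) = 1/(4π·5.57²·22.1) = 1.161×10^-4 K/W
ΣR = 2.010×10^-5 + 1.024×10^-5 + 0.07132 + 0.02854 + 0.03935 + 1.161×10^-4 = 0.1394 K/W
Q = ΔT/ΣR = (114 K − 293.6 K)/0.1394 = -1288 W
From the inner boundary to the cellular glass/cork board interface, ΣR_partial = 0.09989 K/W.
T_interface = T_in − Q·ΣR_partial = 114 K − (-1288)(0.09989) = 242.7 K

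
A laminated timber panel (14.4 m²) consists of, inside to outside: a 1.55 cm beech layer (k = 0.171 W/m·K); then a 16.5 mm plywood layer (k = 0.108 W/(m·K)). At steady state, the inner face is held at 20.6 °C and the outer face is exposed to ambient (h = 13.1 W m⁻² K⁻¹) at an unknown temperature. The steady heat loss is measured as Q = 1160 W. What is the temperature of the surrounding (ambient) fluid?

T_out = -5.16 °C

Series resistances:
  R_beech = L/(kA) = 0.0155/(0.171·14.4) = 0.006295 K/W
  R_plywood = L/(kA) = 0.0165/(0.108·14.4) = 0.01061 K/W
  R_conv,out = 1/(hA) = 1/(13.1·14.4) = 0.005301 K/W
ΣR = 0.02221 K/W
ΔT = Q·ΣR = 1160 × 0.02221 = 25.76 K
Heat flows outward, so T_out = T_in − ΔT = 20.6 − 25.76 = -5.16 °C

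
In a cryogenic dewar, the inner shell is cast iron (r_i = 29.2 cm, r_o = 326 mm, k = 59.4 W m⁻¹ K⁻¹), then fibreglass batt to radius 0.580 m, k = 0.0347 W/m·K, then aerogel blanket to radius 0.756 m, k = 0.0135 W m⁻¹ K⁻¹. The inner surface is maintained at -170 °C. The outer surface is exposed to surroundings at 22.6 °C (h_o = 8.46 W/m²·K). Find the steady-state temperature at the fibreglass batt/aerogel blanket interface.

T = -61.4 °C

Series thermal resistances, inner to outer:
  R_cast iron = (1/0.292 − 1/0.326)/(4πk) = 0.3572/(4π·59.4) = 4.785×10^-4 K/W
  R_fibreglass batt = (1/0.326 − 1/0.580)/(4πk) = 1.343/(4π·0.0347) = 3.081 K/W
  R_aerogel blanket = (1/0.580 − 1/0.756)/(4πk) = 0.4014/(4π·0.0135) = 2.366 K/W
  R_conv,out = 1/(4πr²h) = 1/(4π·0.756²·8.46) = 0.01646 K/W
ΣR = 4.785×10^-4 + 3.081 + 2.366 + 0.01646 = 5.464 K/W
Q = ΔT/ΣR = (-170 °C − 22.6 °C)/5.464 = -35.25 W
From the inner boundary to the fibreglass batt/aerogel blanket interface, ΣR_partial = 3.081 K/W.
T_interface = T_in − Q·ΣR_partial = -170 °C − (-35.25)(3.081) = -61.4 °C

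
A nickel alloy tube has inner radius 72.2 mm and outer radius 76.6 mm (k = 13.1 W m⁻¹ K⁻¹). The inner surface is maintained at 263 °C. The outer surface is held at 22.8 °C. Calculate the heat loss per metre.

Q' = 2πk·ΔT/ln(r₂/r₁) = 2π × 13.1 × 240.2 / ln(0.0766/0.0722) = 3.34×10^5 W/m

Q' = 334 kW/m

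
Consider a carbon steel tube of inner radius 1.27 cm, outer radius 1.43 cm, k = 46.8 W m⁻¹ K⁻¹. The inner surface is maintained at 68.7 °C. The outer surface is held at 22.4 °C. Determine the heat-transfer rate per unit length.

Q' = 1.15×10^5 W/m

Q' = 2πk·ΔT/ln(r₂/r₁) = 2π × 46.8 × 46.3 / ln(0.0143/0.0127) = 1.15×10^5 W/m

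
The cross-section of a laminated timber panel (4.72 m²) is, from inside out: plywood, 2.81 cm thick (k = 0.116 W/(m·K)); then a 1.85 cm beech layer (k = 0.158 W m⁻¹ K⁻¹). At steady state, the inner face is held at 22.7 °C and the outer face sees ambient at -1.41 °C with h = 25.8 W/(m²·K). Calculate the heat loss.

Q = 286 W

Treat each layer as a resistance in series:
  R_plywood = L/(kA) = 0.0281/(0.116·4.72) = 0.05132 K/W
  R_beech = L/(kA) = 0.0185/(0.158·4.72) = 0.02481 K/W
  R_conv,out = 1/(hA) = 1/(25.8·4.72) = 0.008212 K/W
ΣR = 0.05132 + 0.02481 + 0.008212 = 0.08434 K/W
Q = ΔT/ΣR = (22.7 °C − -1.41 °C)/0.08434 = 286 W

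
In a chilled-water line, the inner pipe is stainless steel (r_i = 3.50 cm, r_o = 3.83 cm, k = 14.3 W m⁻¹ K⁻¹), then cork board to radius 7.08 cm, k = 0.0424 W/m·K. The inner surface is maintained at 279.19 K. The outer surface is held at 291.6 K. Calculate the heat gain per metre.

Q' = 5.38 W/m

Resistance network (inner→outer):
  R'_stainless steel = ln(0.0383/0.0350)/(2πk) = 0.09010/(2π·14.3) = 0.001003 m·K/W
  R'_cork board = ln(0.0708/0.0383)/(2πk) = 0.6144/(2π·0.0424) = 2.306 m·K/W
ΣR = 0.001003 + 2.306 = 2.307 m·K/W
Q' = ΔT/ΣR = (279.19 K − 291.6 K)/2.307 = -5.38 W/m
(Negative Q' ⇒ heat flows inward; heat gain = 5.38 W/m.)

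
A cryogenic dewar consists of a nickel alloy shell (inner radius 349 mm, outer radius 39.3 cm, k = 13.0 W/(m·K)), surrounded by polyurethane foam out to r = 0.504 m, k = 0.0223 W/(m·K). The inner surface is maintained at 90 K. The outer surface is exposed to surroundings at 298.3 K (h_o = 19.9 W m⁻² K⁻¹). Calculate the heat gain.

Q = 103 W

Series thermal resistances, inner to outer:
  R_nickel alloy = (1/0.349 − 1/0.393)/(4πk) = 0.3208/(4π·13.0) = 0.001964 K/W
  R_polyurethane foam = (1/0.393 − 1/0.504)/(4πk) = 0.5604/(4π·0.0223) = 2.000 K/W
  R_conv,out = 1/(4πr²h) = 1/(4π·0.504²·19.9) = 0.01574 K/W
ΣR = 0.001964 + 2.000 + 0.01574 = 2.018 K/W
Q = ΔT/ΣR = (90 K − 298.3 K)/2.018 = -103 W
(Negative Q ⇒ heat flows inward; heat gain = 103 W.)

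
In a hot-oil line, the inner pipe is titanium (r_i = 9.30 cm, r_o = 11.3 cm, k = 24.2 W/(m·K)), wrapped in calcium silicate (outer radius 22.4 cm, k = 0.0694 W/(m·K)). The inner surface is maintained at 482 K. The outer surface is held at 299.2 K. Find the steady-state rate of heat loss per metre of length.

Treat each layer as a resistance in series:
  R'_titanium = ln(0.113/0.0930)/(2πk) = 0.1948/(2π·24.2) = 0.001281 m·K/W
  R'_calcium silicate = ln(0.224/0.113)/(2πk) = 0.6843/(2π·0.0694) = 1.569 m·K/W
ΣR = 0.001281 + 1.569 = 1.570 m·K/W
Q' = ΔT/ΣR = (482 K − 299.2 K)/1.570 = 116 W/m

Q' = 116 W/m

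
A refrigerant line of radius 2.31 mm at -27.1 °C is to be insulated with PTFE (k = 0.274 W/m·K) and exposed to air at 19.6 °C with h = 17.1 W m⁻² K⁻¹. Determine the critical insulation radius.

r_cr = 1.60 cm

For a cylinder, r_cr = k_ins/h = 0.274/17.1 = 0.0160 m = 1.60 cm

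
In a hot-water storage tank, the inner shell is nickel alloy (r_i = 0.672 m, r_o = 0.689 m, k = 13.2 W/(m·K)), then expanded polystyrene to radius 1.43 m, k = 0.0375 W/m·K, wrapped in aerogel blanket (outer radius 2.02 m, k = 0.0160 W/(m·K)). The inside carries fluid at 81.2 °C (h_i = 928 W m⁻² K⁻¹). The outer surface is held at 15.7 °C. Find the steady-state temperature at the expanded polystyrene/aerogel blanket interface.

T = 41.2 °C

Series thermal resistances, inner to outer:
  R_conv,in = 1/(4πr²h) = 1/(4π·0.672²·928) = 1.899×10^-4 K/W
  R_nickel alloy = (1/0.672 − 1/0.689)/(4πk) = 0.03672/(4π·13.2) = 2.213×10^-4 K/W
  R_expanded polystyrene = (1/0.689 − 1/1.43)/(4πk) = 0.7521/(4π·0.0375) = 1.596 K/W
  R_aerogel blanket = (1/1.43 − 1/2.02)/(4πk) = 0.2043/(4π·0.0160) = 1.016 K/W
ΣR = 1.899×10^-4 + 2.213×10^-4 + 1.596 + 1.016 = 2.612 K/W
Q = ΔT/ΣR = (81.2 °C − 15.7 °C)/2.612 = 25.08 W
From the inner boundary to the expanded polystyrene/aerogel blanket interface, ΣR_partial = 1.596 K/W.
T_interface = T_in − Q·ΣR_partial = 81.2 °C − (25.08)(1.596) = 41.2 °C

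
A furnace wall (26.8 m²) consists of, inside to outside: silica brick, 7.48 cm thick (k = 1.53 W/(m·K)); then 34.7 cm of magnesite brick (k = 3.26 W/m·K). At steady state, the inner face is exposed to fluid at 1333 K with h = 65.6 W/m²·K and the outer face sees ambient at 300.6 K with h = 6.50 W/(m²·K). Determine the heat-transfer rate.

Treat each layer as a resistance in series:
  R_conv,in = 1/(hA) = 1/(65.6·26.8) = 5.688×10^-4 K/W
  R_silica brick = L/(kA) = 0.0748/(1.53·26.8) = 0.001824 K/W
  R_magnesite brick = L/(kA) = 0.347/(3.26·26.8) = 0.003972 K/W
  R_conv,out = 1/(hA) = 1/(6.50·26.8) = 0.005741 K/W
ΣR = 5.688×10^-4 + 0.001824 + 0.003972 + 0.005741 = 0.01211 K/W
Q = ΔT/ΣR = (1333 K − 300.6 K)/0.01211 = 85300 W

Q = 85.3 kW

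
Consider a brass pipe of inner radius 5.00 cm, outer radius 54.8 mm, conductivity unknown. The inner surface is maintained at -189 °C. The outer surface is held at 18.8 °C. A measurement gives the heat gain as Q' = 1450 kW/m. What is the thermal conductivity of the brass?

k = 102 W/m·K

ΣR = ΔT/Q' = |-189 − 18.8|/1.45×10^6 = 1.433×10^-4 m·K/W
ln(r₂/r₁)/(2πk) = 1.433×10^-4 ⇒ k = 0.09167/(2π·1.433×10^-4) = 102 W/m·K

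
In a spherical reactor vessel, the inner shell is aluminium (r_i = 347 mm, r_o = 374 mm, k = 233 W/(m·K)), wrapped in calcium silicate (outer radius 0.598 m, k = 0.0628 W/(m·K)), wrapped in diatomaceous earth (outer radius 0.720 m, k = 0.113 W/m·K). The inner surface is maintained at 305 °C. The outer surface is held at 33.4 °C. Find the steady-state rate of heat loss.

Q = 185 W

Treat each layer as a resistance in series:
  R_aluminium = (1/0.347 − 1/0.374)/(4πk) = 0.2080/(4π·233) = 7.106×10^-5 K/W
  R_calcium silicate = (1/0.374 − 1/0.598)/(4πk) = 1.002/(4π·0.0628) = 1.269 K/W
  R_diatomaceous earth = (1/0.598 − 1/0.720)/(4πk) = 0.2834/(4π·0.113) = 0.1995 K/W
ΣR = 7.106×10^-5 + 1.269 + 0.1995 = 1.469 K/W
Q = ΔT/ΣR = (305 °C − 33.4 °C)/1.469 = 185 W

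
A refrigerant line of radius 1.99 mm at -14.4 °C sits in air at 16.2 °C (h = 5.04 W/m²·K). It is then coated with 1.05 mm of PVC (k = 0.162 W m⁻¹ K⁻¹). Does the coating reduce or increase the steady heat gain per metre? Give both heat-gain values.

increases: 1.93 → 2.83 W/m

Critical radius for a cylinder: r_cr = k/h = 0.0321 m = 3.21 cm.
Outer radius after coating: r₂ = 0.00199 + 0.00105 = 0.00304 m.
Since r₁ < r_cr and r₂ ≤ r_cr, the coating moves toward the maximum at r_cr — heat gain rises.
Bare: R = 1/(2πr₁h) = 15.87 m·K/W; Q = 30.6/15.87 = 1.93 W/m.
Coated: R = R_cond + R_conv = 10.80 m·K/W; Q = 30.6/10.80 = 2.83 W/m.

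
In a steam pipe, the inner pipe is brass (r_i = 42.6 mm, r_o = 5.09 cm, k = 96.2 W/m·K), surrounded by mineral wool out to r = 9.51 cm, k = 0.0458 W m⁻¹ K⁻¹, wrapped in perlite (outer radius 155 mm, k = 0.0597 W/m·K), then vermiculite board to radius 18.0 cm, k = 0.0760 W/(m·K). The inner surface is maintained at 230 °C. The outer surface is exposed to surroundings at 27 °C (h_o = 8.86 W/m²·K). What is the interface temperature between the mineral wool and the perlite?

T = 117 °C

Treat each layer as a resistance in series:
  R'_brass = ln(0.0509/0.0426)/(2πk) = 0.1780/(2π·96.2) = 2.945×10^-4 m·K/W
  R'_mineral wool = ln(0.0951/0.0509)/(2πk) = 0.6251/(2π·0.0458) = 2.172 m·K/W
  R'_perlite = ln(0.155/0.0951)/(2πk) = 0.4885/(2π·0.0597) = 1.302 m·K/W
  R'_vermiculite board = ln(0.180/0.155)/(2πk) = 0.1495/(2π·0.0760) = 0.3131 m·K/W
  R'_conv,out = 1/(2πr h) = 1/(2π·0.180·8.86) = 0.09980 m·K/W
ΣR = 2.945×10^-4 + 2.172 + 1.302 + 0.3131 + 0.09980 = 3.887 m·K/W
Q' = ΔT/ΣR = (230 °C − 27 °C)/3.887 = 52.23 W/m
From the inner boundary to the mineral wool/perlite interface, ΣR_partial = 2.172 m·K/W.
T_interface = T_in − Q'·ΣR_partial = 230 °C − (52.23)(2.172) = 117 °C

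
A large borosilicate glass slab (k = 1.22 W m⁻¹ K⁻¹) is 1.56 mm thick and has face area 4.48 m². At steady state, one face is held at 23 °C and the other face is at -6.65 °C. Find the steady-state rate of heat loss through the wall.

Q = kA·ΔT/L = 1.22 × 4.48 × |23 °C − -6.65 °C| / 0.00156 = 1.04×10^5 W

Q = 1.04×10^5 W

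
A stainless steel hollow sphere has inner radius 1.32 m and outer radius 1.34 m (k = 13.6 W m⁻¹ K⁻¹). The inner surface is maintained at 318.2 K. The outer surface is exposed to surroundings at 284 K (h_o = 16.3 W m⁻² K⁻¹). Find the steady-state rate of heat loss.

Q = 12.3 kW

Resistance network (inner→outer):
  R_stainless steel = (1/1.32 − 1/1.34)/(4πk) = 0.01131/(4π·13.6) = 6.616×10^-5 K/W
  R_conv,out = 1/(4πr²h) = 1/(4π·1.34²·16.3) = 0.002719 K/W
ΣR = 6.616×10^-5 + 0.002719 = 0.002785 K/W
Q = ΔT/ΣR = (318.2 K − 284 K)/0.002785 = 12300 W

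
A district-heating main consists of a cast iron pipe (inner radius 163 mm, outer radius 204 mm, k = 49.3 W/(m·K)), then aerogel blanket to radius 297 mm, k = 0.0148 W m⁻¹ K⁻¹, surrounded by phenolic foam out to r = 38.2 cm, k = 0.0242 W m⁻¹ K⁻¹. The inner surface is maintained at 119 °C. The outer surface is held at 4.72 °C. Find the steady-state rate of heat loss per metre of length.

Resistance network (inner→outer):
  R'_cast iron = ln(0.204/0.163)/(2πk) = 0.2244/(2π·49.3) = 7.243×10^-4 m·K/W
  R'_aerogel blanket = ln(0.297/0.204)/(2πk) = 0.3756/(2π·0.0148) = 4.039 m·K/W
  R'_phenolic foam = ln(0.382/0.297)/(2πk) = 0.2517/(2π·0.0242) = 1.655 m·K/W
ΣR = 7.243×10^-4 + 4.039 + 1.655 = 5.695 m·K/W
Q' = ΔT/ΣR = (119 °C − 4.72 °C)/5.695 = 20.1 W/m

Q' = 20.1 W/m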